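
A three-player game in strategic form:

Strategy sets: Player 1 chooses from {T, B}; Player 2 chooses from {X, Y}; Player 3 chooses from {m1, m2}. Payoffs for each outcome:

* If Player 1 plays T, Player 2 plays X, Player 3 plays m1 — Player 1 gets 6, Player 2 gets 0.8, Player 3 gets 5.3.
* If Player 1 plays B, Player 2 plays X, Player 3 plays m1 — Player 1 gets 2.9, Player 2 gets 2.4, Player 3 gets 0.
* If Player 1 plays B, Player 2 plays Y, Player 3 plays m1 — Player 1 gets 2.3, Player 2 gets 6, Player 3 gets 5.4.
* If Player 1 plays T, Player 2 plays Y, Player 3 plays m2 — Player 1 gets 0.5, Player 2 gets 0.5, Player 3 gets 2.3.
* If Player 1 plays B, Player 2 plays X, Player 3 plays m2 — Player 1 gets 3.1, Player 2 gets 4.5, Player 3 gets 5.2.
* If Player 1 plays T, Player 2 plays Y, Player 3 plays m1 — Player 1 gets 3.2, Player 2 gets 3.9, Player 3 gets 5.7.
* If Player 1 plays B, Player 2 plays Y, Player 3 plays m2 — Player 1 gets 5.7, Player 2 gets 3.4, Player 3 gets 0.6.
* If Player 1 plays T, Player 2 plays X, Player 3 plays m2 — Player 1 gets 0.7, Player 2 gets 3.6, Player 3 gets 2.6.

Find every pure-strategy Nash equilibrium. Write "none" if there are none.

The pure Nash equilibria are (T, Y, m1); (B, X, m2).

Player 1 against (X, m1): payoffs 6, 2.9 → best response T.
Player 1 against (X, m2): payoffs 0.7, 3.1 → best response B.
Player 1 against (Y, m1): payoffs 3.2, 2.3 → best response T.
Player 1 against (Y, m2): payoffs 0.5, 5.7 → best response B.
Player 2 against (T, m1): payoffs 0.8, 3.9 → best response Y.
Player 2 against (T, m2): payoffs 3.6, 0.5 → best response X.
Player 2 against (B, m1): payoffs 2.4, 6 → best response Y.
Player 2 against (B, m2): payoffs 4.5, 3.4 → best response X.
Player 3 against (T, X): payoffs 5.3, 2.6 → best response m1.
Player 3 against (T, Y): payoffs 5.7, 2.3 → best response m1.
Player 3 against (B, X): payoffs 0, 5.2 → best response m2.
Player 3 against (B, Y): payoffs 5.4, 0.6 → best response m1.
Mutual best responses: (T, Y, m1); (B, X, m2).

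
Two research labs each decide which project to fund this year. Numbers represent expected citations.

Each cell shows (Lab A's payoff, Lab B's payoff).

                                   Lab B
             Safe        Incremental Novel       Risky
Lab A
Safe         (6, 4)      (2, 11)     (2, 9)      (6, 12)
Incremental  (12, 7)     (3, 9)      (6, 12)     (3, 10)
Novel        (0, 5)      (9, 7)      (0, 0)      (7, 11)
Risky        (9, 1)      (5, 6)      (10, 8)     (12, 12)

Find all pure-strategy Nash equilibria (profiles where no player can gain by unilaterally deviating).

Lab A against Safe: payoffs 6, 12, 0, 9 → best response Incremental.
Lab A against Incremental: payoffs 2, 3, 9, 5 → best response Novel.
Lab A against Novel: payoffs 2, 6, 0, 10 → best response Risky.
Lab A against Risky: payoffs 6, 3, 7, 12 → best response Risky.
Lab B against Safe: payoffs 4, 11, 9, 12 → best response Risky.
Lab B against Incremental: payoffs 7, 9, 12, 10 → best response Novel.
Lab B against Novel: payoffs 5, 7, 0, 11 → best response Risky.
Lab B against Risky: payoffs 1, 6, 8, 12 → best response Risky.
Mutual best responses: (Risky, Risky).

Pure NE: (Risky, Risky)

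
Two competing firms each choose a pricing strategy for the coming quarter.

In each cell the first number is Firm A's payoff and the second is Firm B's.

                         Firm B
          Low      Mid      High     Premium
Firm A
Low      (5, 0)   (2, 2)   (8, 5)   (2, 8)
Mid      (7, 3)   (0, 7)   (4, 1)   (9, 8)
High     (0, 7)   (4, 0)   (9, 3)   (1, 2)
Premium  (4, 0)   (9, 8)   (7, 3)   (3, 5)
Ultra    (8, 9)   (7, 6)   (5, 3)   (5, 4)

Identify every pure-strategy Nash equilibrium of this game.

Mark each player's best response to every combination of opponents' strategies; a profile where every player is best-responding is a pure Nash equilibrium.
Firm A against Low: payoffs 5, 7, 0, 4, 8 → best response Ultra.
Firm A against Mid: payoffs 2, 0, 4, 9, 7 → best response Premium.
Firm A against High: payoffs 8, 4, 9, 7, 5 → best response High.
Firm A against Premium: payoffs 2, 9, 1, 3, 5 → best response Mid.
Firm B against Low: payoffs 0, 2, 5, 8 → best response Premium.
Firm B against Mid: payoffs 3, 7, 1, 8 → best response Premium.
Firm B against High: payoffs 7, 0, 3, 2 → best response Low.
Firm B against Premium: payoffs 0, 8, 3, 5 → best response Mid.
Firm B against Ultra: payoffs 9, 6, 3, 4 → best response Low.
Mutual best responses: (Mid, Premium); (Premium, Mid); (Ultra, Low).

(Mid, Premium), (Premium, Mid), (Ultra, Low)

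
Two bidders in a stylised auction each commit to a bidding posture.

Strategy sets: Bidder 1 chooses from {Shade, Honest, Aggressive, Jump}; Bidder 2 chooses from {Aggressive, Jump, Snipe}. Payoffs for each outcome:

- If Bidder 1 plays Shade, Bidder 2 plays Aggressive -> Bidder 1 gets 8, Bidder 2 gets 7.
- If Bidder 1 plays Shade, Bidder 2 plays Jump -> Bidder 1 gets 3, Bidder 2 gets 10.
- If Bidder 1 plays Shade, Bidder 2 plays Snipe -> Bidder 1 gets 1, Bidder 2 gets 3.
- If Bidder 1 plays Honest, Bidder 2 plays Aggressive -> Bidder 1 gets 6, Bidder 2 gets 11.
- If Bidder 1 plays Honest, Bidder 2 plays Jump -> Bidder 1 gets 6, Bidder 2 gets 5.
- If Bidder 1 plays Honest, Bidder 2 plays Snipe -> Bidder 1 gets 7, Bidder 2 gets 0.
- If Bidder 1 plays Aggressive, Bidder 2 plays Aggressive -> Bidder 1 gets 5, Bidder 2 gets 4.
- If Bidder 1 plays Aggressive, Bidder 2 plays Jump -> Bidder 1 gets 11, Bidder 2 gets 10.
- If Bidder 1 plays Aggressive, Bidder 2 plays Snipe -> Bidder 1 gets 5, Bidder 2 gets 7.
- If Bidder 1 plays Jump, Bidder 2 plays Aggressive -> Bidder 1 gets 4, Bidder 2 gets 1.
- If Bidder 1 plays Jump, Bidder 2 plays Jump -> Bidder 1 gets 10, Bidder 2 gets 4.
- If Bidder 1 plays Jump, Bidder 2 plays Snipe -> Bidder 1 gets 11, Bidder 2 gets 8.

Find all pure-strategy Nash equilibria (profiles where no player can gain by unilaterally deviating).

Bidder 1 against Aggressive: payoffs 8, 6, 5, 4 → best response Shade.
Bidder 1 against Jump: payoffs 3, 6, 11, 10 → best response Aggressive.
Bidder 1 against Snipe: payoffs 1, 7, 5, 11 → best response Jump.
Bidder 2 against Shade: payoffs 7, 10, 3 → best response Jump.
Bidder 2 against Honest: payoffs 11, 5, 0 → best response Aggressive.
Bidder 2 against Aggressive: payoffs 4, 10, 7 → best response Jump.
Bidder 2 against Jump: payoffs 1, 4, 8 → best response Snipe.
Mutual best responses: (Aggressive, Jump); (Jump, Snipe).

The pure Nash equilibria are (Aggressive, Jump); (Jump, Snipe).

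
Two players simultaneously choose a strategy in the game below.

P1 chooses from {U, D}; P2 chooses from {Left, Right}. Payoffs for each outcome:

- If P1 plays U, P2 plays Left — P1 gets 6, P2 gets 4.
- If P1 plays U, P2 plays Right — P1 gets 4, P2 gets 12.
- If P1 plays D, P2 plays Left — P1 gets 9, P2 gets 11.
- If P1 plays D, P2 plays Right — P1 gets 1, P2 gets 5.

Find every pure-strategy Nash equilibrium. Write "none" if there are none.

P1 against Left: payoffs 6, 9 → best response D.
P1 against Right: payoffs 4, 1 → best response U.
P2 against U: payoffs 4, 12 → best response Right.
P2 against D: payoffs 11, 5 → best response Left.
Mutual best responses: (U, Right); (D, Left).

(U, Right) and (D, Left)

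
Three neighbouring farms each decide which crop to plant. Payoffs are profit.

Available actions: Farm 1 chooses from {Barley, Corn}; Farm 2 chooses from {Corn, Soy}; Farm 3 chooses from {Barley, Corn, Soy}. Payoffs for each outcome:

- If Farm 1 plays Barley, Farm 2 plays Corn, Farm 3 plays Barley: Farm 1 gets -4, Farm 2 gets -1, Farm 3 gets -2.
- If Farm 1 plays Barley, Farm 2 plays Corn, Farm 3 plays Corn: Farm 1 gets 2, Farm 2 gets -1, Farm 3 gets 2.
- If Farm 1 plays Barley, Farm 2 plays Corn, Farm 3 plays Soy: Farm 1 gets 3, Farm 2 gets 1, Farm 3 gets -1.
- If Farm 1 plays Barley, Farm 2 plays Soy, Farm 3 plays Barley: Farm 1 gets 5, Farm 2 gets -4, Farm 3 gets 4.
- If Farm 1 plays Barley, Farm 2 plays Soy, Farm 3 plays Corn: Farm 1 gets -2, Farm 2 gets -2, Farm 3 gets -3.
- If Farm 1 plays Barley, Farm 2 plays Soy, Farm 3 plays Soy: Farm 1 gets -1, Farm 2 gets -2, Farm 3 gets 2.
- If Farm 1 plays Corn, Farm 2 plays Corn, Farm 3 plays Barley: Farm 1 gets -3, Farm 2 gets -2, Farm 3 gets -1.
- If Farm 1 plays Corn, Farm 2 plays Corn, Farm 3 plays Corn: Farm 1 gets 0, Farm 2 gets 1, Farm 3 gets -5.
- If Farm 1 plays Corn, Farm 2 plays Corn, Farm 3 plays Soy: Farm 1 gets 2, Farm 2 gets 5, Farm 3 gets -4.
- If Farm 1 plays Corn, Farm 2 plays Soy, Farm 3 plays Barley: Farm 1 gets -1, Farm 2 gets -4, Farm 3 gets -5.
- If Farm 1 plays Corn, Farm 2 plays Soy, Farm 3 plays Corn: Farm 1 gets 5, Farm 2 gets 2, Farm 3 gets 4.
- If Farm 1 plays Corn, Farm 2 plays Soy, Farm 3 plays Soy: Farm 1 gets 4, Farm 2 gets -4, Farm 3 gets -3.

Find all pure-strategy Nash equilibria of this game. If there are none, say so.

The pure Nash equilibria are (Barley, Corn, Corn) and (Corn, Corn, Barley) and (Corn, Soy, Corn).

(Barley, Corn, Barley): Farm 1 can switch to Corn (-4 → -3). Not NE.
(Barley, Corn, Corn): Farm 1 gets 2, best alternative 0; Farm 2 gets -1, best alternative -2; Farm 3 gets 2, best alternative -1. No profitable deviation — NE.
(Barley, Corn, Soy): Farm 3 can switch to Corn (-1 → 2). Not NE.
(Barley, Soy, Barley): Farm 2 can switch to Corn (-4 → -1). Not NE.
(Barley, Soy, Corn): Farm 1 can switch to Corn (-2 → 5). Not NE.
(Barley, Soy, Soy): Farm 1 can switch to Corn (-1 → 4). Not NE.
(Corn, Corn, Barley): Farm 1 gets -3, best alternative -4; Farm 2 gets -2, best alternative -4; Farm 3 gets -1, best alternative -4. No profitable deviation — NE.
(Corn, Corn, Corn): Farm 1 can switch to Barley (0 → 2). Not NE.
(Corn, Corn, Soy): Farm 1 can switch to Barley (2 → 3). Not NE.
(Corn, Soy, Barley): Farm 1 can switch to Barley (-1 → 5). Not NE.
(Corn, Soy, Corn): Farm 1 gets 5, best alternative -2; Farm 2 gets 2, best alternative 1; Farm 3 gets 4, best alternative -3. No profitable deviation — NE.
(The remaining 1 profile has a profitable deviation by the same check.)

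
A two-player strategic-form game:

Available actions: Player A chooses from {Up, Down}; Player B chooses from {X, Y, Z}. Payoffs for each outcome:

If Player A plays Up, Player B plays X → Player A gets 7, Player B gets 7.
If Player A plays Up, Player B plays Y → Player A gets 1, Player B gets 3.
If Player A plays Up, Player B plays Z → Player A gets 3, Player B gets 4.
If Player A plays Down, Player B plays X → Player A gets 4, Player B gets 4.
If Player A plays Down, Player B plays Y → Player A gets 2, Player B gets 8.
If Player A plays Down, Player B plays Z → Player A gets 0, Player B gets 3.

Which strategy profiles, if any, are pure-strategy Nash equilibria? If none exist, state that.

Check each profile: it is a Nash equilibrium iff no player can strictly gain by switching unilaterally.
(Up, X): Player A gets 7, best alternative 4; Player B gets 7, best alternative 4. No profitable deviation — NE.
(Up, Y): Player A can switch to Down (1 → 2). Not NE.
(Up, Z): Player B can switch to X (4 → 7). Not NE.
(Down, X): Player A can switch to Up (4 → 7). Not NE.
(Down, Y): Player A gets 2, best alternative 1; Player B gets 8, best alternative 4. No profitable deviation — NE.
(Down, Z): Player A can switch to Up (0 → 3). Not NE.

Pure-strategy Nash equilibria: (Up, X) and (Down, Y)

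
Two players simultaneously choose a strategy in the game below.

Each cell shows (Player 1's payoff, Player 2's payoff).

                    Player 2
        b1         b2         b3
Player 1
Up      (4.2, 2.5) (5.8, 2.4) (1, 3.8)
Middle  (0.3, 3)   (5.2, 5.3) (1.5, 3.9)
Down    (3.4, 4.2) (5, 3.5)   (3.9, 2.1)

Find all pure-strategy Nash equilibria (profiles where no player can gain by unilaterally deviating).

There is no pure-strategy Nash equilibrium.

Player 1 against b1: payoffs 4.2, 0.3, 3.4 → best response Up.
Player 1 against b2: payoffs 5.8, 5.2, 5 → best response Up.
Player 1 against b3: payoffs 1, 1.5, 3.9 → best response Down.
Player 2 against Up: payoffs 2.5, 2.4, 3.8 → best response b3.
Player 2 against Middle: payoffs 3, 5.3, 3.9 → best response b2.
Player 2 against Down: payoffs 4.2, 3.5, 2.1 → best response b1.
No profile is a mutual best response for all players.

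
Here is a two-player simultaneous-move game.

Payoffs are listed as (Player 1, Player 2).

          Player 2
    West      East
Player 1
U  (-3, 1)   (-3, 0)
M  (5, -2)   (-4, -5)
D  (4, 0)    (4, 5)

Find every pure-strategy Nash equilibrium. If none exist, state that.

For each strategy profile, look for a profitable unilateral deviation.
(U, West): Player 1 can switch to M (-3 → 5). Not NE.
(U, East): Player 1 can switch to D (-3 → 4). Not NE.
(M, West): Player 1 gets 5, best alternative 4; Player 2 gets -2, best alternative -5. No profitable deviation — NE.
(M, East): Player 1 can switch to U (-4 → -3). Not NE.
(D, West): Player 1 can switch to M (4 → 5). Not NE.
(D, East): Player 1 gets 4, best alternative -3; Player 2 gets 5, best alternative 0. No profitable deviation — NE.

The pure Nash equilibria are (M, West), (D, East).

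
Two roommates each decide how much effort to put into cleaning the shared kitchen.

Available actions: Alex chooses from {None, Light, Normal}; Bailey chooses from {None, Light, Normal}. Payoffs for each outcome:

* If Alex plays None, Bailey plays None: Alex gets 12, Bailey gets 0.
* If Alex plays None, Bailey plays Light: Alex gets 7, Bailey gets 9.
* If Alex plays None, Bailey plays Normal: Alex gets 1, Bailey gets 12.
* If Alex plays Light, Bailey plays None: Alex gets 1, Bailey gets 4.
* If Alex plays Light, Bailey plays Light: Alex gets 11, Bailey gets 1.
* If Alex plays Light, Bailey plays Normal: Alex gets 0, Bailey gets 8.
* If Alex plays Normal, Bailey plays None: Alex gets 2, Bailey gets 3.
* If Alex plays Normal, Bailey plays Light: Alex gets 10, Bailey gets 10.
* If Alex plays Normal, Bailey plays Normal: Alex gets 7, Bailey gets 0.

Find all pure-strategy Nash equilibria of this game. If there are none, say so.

There is no pure-strategy Nash equilibrium.

For each player, find the best response to each opponent profile; mutual best responses are the pure NE.
Alex against None: payoffs 12, 1, 2 → best response None.
Alex against Light: payoffs 7, 11, 10 → best response Light.
Alex against Normal: payoffs 1, 0, 7 → best response Normal.
Bailey against None: payoffs 0, 9, 12 → best response Normal.
Bailey against Light: payoffs 4, 1, 8 → best response Normal.
Bailey against Normal: payoffs 3, 10, 0 → best response Light.
No profile is a mutual best response for all players.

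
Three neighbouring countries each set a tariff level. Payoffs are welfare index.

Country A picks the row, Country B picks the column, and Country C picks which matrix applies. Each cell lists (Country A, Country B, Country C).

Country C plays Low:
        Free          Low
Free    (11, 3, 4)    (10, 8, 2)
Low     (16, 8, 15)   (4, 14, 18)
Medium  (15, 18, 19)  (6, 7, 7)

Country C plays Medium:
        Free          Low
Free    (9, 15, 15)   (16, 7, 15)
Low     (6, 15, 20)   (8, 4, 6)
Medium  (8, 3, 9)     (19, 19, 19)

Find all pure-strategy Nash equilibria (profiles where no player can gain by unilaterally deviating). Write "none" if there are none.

(Free, Free, Medium); (Medium, Low, Medium)

(Free, Free, Low): Country A can switch to Low (11 → 16). Not NE.
(Free, Free, Medium): Country A gets 9, best alternative 8; Country B gets 15, best alternative 7; Country C gets 15, best alternative 4. No profitable deviation — NE.
(Free, Low, Low): Country C can switch to Medium (2 → 15). Not NE.
(Free, Low, Medium): Country A can switch to Medium (16 → 19). Not NE.
(Low, Free, Low): Country B can switch to Low (8 → 14). Not NE.
(Low, Free, Medium): Country A can switch to Free (6 → 9). Not NE.
(Low, Low, Low): Country A can switch to Free (4 → 10). Not NE.
(Low, Low, Medium): Country A can switch to Free (8 → 16). Not NE.
(Medium, Free, Low): Country A can switch to Low (15 → 16). Not NE.
(Medium, Low, Medium): Country A gets 19, best alternative 16; Country B gets 19, best alternative 3; Country C gets 19, best alternative 7. No profitable deviation — NE.
(The remaining 2 profiles each have a profitable deviation by the same check.)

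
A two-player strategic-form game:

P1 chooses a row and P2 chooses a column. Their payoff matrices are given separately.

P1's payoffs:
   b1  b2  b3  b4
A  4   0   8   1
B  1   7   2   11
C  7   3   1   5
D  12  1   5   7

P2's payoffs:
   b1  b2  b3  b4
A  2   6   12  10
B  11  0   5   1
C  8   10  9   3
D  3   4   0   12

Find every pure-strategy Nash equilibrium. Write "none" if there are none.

The unique pure-strategy Nash equilibrium is (A, b3).

(A, b1): P1 can switch to C (4 → 7). Not NE.
(A, b2): P1 can switch to B (0 → 7). Not NE.
(A, b3): P1 gets 8, best alternative 5; P2 gets 12, best alternative 10. No profitable deviation — NE.
(A, b4): P1 can switch to B (1 → 11). Not NE.
(B, b1): P1 can switch to A (1 → 4). Not NE.
(B, b2): P2 can switch to b1 (0 → 11). Not NE.
(B, b3): P1 can switch to A (2 → 8). Not NE.
(B, b4): P2 can switch to b1 (1 → 11). Not NE.
(C, b1): P1 can switch to D (7 → 12). Not NE.
(C, b2): P1 can switch to B (3 → 7). Not NE.
(C, b3): P1 can switch to A (1 → 8). Not NE.
(The remaining 5 profiles each have a profitable deviation by the same check.)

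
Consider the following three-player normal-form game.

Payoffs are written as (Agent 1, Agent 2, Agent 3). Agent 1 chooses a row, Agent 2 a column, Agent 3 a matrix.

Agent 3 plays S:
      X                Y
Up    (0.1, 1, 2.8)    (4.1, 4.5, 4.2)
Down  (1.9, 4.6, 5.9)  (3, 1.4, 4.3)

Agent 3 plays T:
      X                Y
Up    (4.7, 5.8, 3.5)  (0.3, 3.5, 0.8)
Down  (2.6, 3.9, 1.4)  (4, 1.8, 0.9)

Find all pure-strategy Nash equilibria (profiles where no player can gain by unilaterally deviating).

(Up, X, S): Agent 1 can switch to Down (0.1 → 1.9). Not NE.
(Up, X, T): Agent 1 gets 4.7, best alternative 2.6; Agent 2 gets 5.8, best alternative 3.5; Agent 3 gets 3.5, best alternative 2.8. No profitable deviation — NE.
(Up, Y, S): Agent 1 gets 4.1, best alternative 3; Agent 2 gets 4.5, best alternative 1; Agent 3 gets 4.2, best alternative 0.8. No profitable deviation — NE.
(Up, Y, T): Agent 1 can switch to Down (0.3 → 4). Not NE.
(Down, X, S): Agent 1 gets 1.9, best alternative 0.1; Agent 2 gets 4.6, best alternative 1.4; Agent 3 gets 5.9, best alternative 1.4. No profitable deviation — NE.
(Down, X, T): Agent 1 can switch to Up (2.6 → 4.7). Not NE.
(Down, Y, S): Agent 1 can switch to Up (3 → 4.1). Not NE.
(Down, Y, T): Agent 2 can switch to X (1.8 → 3.9). Not NE.

Pure-strategy Nash equilibria: (Up, X, T) and (Up, Y, S) and (Down, X, S)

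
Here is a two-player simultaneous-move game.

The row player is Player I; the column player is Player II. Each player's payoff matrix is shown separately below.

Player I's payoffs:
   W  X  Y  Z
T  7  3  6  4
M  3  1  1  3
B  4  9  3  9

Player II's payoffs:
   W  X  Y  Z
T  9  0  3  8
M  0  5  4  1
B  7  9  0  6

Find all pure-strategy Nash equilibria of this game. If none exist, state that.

Player I against W: payoffs 7, 3, 4 → best response T.
Player I against X: payoffs 3, 1, 9 → best response B.
Player I against Y: payoffs 6, 1, 3 → best response T.
Player I against Z: payoffs 4, 3, 9 → best response B.
Player II against T: payoffs 9, 0, 3, 8 → best response W.
Player II against M: payoffs 0, 5, 4, 1 → best response X.
Player II against B: payoffs 7, 9, 0, 6 → best response X.
Mutual best responses: (T, W); (B, X).

Pure-strategy Nash equilibria: (T, W); (B, X)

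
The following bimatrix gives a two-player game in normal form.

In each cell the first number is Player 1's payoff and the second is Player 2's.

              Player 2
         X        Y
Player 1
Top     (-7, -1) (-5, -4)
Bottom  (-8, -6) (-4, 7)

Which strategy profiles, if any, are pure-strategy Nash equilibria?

(Top, X): Player 1 gets -7, best alternative -8; Player 2 gets -1, best alternative -4. No profitable deviation — NE.
(Top, Y): Player 1 can switch to Bottom (-5 → -4). Not NE.
(Bottom, X): Player 1 can switch to Top (-8 → -7). Not NE.
(Bottom, Y): Player 1 gets -4, best alternative -5; Player 2 gets 7, best alternative -6. No profitable deviation — NE.

(Top, X); (Bottom, Y)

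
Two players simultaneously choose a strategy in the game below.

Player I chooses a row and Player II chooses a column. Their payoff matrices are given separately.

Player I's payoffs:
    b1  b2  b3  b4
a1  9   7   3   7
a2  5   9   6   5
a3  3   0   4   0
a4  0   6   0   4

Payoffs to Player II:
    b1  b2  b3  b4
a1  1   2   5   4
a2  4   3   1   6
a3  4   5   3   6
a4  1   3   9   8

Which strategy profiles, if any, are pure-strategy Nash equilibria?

Player I against b1: payoffs 9, 5, 3, 0 → best response a1.
Player I against b2: payoffs 7, 9, 0, 6 → best response a2.
Player I against b3: payoffs 3, 6, 4, 0 → best response a2.
Player I against b4: payoffs 7, 5, 0, 4 → best response a1.
Player II against a1: payoffs 1, 2, 5, 4 → best response b3.
Player II against a2: payoffs 4, 3, 1, 6 → best response b4.
Player II against a3: payoffs 4, 5, 3, 6 → best response b4.
Player II against a4: payoffs 1, 3, 9, 8 → best response b3.
No profile is a mutual best response for all players.

No pure-strategy Nash equilibrium.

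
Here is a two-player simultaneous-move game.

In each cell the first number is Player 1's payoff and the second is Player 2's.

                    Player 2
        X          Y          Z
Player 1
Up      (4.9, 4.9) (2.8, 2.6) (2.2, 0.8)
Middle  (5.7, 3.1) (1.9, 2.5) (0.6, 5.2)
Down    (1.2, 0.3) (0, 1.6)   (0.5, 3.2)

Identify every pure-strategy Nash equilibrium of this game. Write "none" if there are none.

Check each profile: it is a Nash equilibrium iff no player can strictly gain by switching unilaterally.
(Up, X): Player 1 can switch to Middle (4.9 → 5.7). Not NE.
(Up, Y): Player 2 can switch to X (2.6 → 4.9). Not NE.
(Up, Z): Player 2 can switch to X (0.8 → 4.9). Not NE.
(Middle, X): Player 2 can switch to Z (3.1 → 5.2). Not NE.
(Middle, Y): Player 1 can switch to Up (1.9 → 2.8). Not NE.
(Middle, Z): Player 1 can switch to Up (0.6 → 2.2). Not NE.
(Down, X): Player 1 can switch to Up (1.2 → 4.9). Not NE.
(Down, Y): Player 1 can switch to Up (0 → 2.8). Not NE.
(Down, Z): Player 1 can switch to Up (0.5 → 2.2). Not NE.

This game has no pure Nash equilibrium.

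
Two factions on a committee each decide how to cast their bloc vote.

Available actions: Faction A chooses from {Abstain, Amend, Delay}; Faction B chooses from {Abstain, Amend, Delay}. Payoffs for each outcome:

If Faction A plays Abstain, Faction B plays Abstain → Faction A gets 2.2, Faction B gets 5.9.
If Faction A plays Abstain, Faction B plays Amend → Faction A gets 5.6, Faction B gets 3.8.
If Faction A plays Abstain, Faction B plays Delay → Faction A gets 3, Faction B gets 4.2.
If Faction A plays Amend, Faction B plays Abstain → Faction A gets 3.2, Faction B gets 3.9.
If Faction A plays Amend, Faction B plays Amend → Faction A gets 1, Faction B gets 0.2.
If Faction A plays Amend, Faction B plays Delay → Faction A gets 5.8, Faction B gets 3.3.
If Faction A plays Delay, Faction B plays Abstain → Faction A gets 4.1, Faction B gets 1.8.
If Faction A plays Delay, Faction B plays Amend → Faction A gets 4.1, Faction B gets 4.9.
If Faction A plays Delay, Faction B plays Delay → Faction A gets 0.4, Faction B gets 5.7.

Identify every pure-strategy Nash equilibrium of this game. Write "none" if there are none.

For each strategy profile, look for a profitable unilateral deviation.
(Abstain, Abstain): Faction A can switch to Amend (2.2 → 3.2). Not NE.
(Abstain, Amend): Faction B can switch to Abstain (3.8 → 5.9). Not NE.
(Abstain, Delay): Faction A can switch to Amend (3 → 5.8). Not NE.
(Amend, Abstain): Faction A can switch to Delay (3.2 → 4.1). Not NE.
(Amend, Amend): Faction A can switch to Abstain (1 → 5.6). Not NE.
(Amend, Delay): Faction B can switch to Abstain (3.3 → 3.9). Not NE.
(Delay, Abstain): Faction B can switch to Amend (1.8 → 4.9). Not NE.
(Delay, Amend): Faction A can switch to Abstain (4.1 → 5.6). Not NE.
(The remaining 1 profile has a profitable deviation by the same check.)

This game has no pure Nash equilibrium.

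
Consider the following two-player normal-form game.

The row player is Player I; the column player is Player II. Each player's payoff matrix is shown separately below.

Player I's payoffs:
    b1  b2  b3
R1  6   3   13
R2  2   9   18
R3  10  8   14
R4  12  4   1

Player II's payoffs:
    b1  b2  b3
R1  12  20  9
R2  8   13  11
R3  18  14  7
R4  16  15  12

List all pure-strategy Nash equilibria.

The pure Nash equilibria are (R2, b2) and (R4, b1).

(R1, b1): Player I can switch to R3 (6 → 10). Not NE.
(R1, b2): Player I can switch to R2 (3 → 9). Not NE.
(R1, b3): Player I can switch to R2 (13 → 18). Not NE.
(R2, b1): Player I can switch to R1 (2 → 6). Not NE.
(R2, b2): Player I gets 9, best alternative 8; Player II gets 13, best alternative 11. No profitable deviation — NE.
(R2, b3): Player II can switch to b2 (11 → 13). Not NE.
(R3, b1): Player I can switch to R4 (10 → 12). Not NE.
(R4, b1): Player I gets 12, best alternative 10; Player II gets 16, best alternative 15. No profitable deviation — NE.
(The remaining 4 profiles each have a profitable deviation by the same check.)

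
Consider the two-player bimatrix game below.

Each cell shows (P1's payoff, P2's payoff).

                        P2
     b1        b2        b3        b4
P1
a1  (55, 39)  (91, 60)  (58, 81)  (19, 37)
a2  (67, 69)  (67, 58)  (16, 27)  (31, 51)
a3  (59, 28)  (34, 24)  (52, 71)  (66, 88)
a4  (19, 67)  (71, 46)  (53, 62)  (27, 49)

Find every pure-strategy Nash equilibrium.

The pure Nash equilibria are (a1, b3); (a2, b1); (a3, b4).

P1 against b1: payoffs 55, 67, 59, 19 → best response a2.
P1 against b2: payoffs 91, 67, 34, 71 → best response a1.
P1 against b3: payoffs 58, 16, 52, 53 → best response a1.
P1 against b4: payoffs 19, 31, 66, 27 → best response a3.
P2 against a1: payoffs 39, 60, 81, 37 → best response b3.
P2 against a2: payoffs 69, 58, 27, 51 → best response b1.
P2 against a3: payoffs 28, 24, 71, 88 → best response b4.
P2 against a4: payoffs 67, 46, 62, 49 → best response b1.
Mutual best responses: (a1, b3); (a2, b1); (a3, b4).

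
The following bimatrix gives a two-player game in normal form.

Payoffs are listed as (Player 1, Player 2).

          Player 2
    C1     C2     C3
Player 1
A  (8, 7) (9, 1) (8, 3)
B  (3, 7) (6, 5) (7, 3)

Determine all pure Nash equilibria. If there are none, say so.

For each player, find the best response to each opponent profile; mutual best responses are the pure NE.
Player 1 against C1: payoffs 8, 3 → best response A.
Player 1 against C2: payoffs 9, 6 → best response A.
Player 1 against C3: payoffs 8, 7 → best response A.
Player 2 against A: payoffs 7, 1, 3 → best response C1.
Player 2 against B: payoffs 7, 5, 3 → best response C1.
Mutual best responses: (A, C1).

The unique pure-strategy Nash equilibrium is (A, C1).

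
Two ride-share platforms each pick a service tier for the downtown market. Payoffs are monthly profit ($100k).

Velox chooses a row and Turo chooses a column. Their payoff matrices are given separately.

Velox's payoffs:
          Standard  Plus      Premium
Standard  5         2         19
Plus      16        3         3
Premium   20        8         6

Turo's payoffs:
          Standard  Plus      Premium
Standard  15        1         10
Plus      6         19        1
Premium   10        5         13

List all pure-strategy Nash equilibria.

Velox against Standard: payoffs 5, 16, 20 → best response Premium.
Velox against Plus: payoffs 2, 3, 8 → best response Premium.
Velox against Premium: payoffs 19, 3, 6 → best response Standard.
Turo against Standard: payoffs 15, 1, 10 → best response Standard.
Turo against Plus: payoffs 6, 19, 1 → best response Plus.
Turo against Premium: payoffs 10, 5, 13 → best response Premium.
No profile is a mutual best response for all players.

This game has no pure Nash equilibrium.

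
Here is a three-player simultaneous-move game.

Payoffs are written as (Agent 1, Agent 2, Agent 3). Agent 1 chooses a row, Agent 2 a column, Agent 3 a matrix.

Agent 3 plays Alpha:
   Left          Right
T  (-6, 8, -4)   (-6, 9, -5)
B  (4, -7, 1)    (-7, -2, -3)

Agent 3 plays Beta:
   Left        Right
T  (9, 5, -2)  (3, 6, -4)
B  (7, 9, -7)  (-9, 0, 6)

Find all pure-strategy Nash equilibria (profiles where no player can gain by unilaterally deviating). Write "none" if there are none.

Pure NE: (T, Right, Beta)

(T, Left, Alpha): Agent 1 can switch to B (-6 → 4). Not NE.
(T, Left, Beta): Agent 2 can switch to Right (5 → 6). Not NE.
(T, Right, Alpha): Agent 3 can switch to Beta (-5 → -4). Not NE.
(T, Right, Beta): Agent 1 gets 3, best alternative -9; Agent 2 gets 6, best alternative 5; Agent 3 gets -4, best alternative -5. No profitable deviation — NE.
(B, Left, Alpha): Agent 2 can switch to Right (-7 → -2). Not NE.
(B, Left, Beta): Agent 1 can switch to T (7 → 9). Not NE.
(B, Right, Alpha): Agent 1 can switch to T (-7 → -6). Not NE.
(B, Right, Beta): Agent 1 can switch to T (-9 → 3). Not NE.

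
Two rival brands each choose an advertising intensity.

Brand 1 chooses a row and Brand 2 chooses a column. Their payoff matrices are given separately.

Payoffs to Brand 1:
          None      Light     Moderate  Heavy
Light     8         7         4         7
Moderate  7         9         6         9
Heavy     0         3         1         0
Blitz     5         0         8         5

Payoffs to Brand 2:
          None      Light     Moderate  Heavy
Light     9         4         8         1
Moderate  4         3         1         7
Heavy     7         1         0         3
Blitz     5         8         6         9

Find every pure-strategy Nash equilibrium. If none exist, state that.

Brand 1 against None: payoffs 8, 7, 0, 5 → best response Light.
Brand 1 against Light: payoffs 7, 9, 3, 0 → best response Moderate.
Brand 1 against Moderate: payoffs 4, 6, 1, 8 → best response Blitz.
Brand 1 against Heavy: payoffs 7, 9, 0, 5 → best response Moderate.
Brand 2 against Light: payoffs 9, 4, 8, 1 → best response None.
Brand 2 against Moderate: payoffs 4, 3, 1, 7 → best response Heavy.
Brand 2 against Heavy: payoffs 7, 1, 0, 3 → best response None.
Brand 2 against Blitz: payoffs 5, 8, 6, 9 → best response Heavy.
Mutual best responses: (Light, None); (Moderate, Heavy).

(Light, None); (Moderate, Heavy)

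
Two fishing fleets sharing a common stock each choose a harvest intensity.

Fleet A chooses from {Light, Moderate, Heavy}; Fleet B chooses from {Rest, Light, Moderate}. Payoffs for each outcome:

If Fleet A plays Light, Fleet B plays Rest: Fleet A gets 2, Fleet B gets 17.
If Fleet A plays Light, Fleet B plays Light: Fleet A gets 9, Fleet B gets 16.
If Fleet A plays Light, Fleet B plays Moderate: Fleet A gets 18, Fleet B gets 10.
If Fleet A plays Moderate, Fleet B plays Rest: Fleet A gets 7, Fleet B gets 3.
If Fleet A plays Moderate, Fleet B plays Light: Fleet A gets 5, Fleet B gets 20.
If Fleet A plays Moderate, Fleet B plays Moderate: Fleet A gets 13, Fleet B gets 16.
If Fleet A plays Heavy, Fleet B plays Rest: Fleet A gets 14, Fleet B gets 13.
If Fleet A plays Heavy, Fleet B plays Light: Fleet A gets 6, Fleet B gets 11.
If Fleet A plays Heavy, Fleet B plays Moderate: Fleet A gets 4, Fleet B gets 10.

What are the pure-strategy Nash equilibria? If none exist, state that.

For each strategy profile, look for a profitable unilateral deviation.
(Light, Rest): Fleet A can switch to Moderate (2 → 7). Not NE.
(Light, Light): Fleet B can switch to Rest (16 → 17). Not NE.
(Light, Moderate): Fleet B can switch to Rest (10 → 17). Not NE.
(Moderate, Rest): Fleet A can switch to Heavy (7 → 14). Not NE.
(Moderate, Light): Fleet A can switch to Light (5 → 9). Not NE.
(Moderate, Moderate): Fleet A can switch to Light (13 → 18). Not NE.
(Heavy, Rest): Fleet A gets 14, best alternative 7; Fleet B gets 13, best alternative 11. No profitable deviation — NE.
(Heavy, Light): Fleet A can switch to Light (6 → 9). Not NE.
(Heavy, Moderate): Fleet A can switch to Light (4 → 18). Not NE.

Pure NE: (Heavy, Rest)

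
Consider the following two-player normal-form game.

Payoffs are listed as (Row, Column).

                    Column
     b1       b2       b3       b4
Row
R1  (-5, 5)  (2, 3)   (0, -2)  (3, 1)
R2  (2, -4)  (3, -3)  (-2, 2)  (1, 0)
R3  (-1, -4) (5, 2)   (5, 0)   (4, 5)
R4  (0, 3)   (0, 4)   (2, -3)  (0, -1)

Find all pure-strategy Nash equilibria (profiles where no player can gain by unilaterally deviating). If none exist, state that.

The unique pure-strategy Nash equilibrium is (R3, b4).

(R1, b1): Row can switch to R2 (-5 → 2). Not NE.
(R1, b2): Row can switch to R2 (2 → 3). Not NE.
(R1, b3): Row can switch to R3 (0 → 5). Not NE.
(R1, b4): Row can switch to R3 (3 → 4). Not NE.
(R2, b1): Column can switch to b2 (-4 → -3). Not NE.
(R2, b2): Row can switch to R3 (3 → 5). Not NE.
(R2, b3): Row can switch to R1 (-2 → 0). Not NE.
(R2, b4): Row can switch to R1 (1 → 3). Not NE.
(R3, b1): Row can switch to R2 (-1 → 2). Not NE.
(R3, b2): Column can switch to b4 (2 → 5). Not NE.
(R3, b4): Row gets 4, best alternative 3; Column gets 5, best alternative 2. No profitable deviation — NE.
(The remaining 5 profiles each have a profitable deviation by the same check.)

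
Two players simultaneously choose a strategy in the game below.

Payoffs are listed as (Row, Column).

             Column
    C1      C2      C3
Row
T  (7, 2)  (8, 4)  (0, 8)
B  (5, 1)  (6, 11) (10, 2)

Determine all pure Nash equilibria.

(T, C1): Column can switch to C2 (2 → 4). Not NE.
(T, C2): Column can switch to C3 (4 → 8). Not NE.
(T, C3): Row can switch to B (0 → 10). Not NE.
(B, C1): Row can switch to T (5 → 7). Not NE.
(B, C2): Row can switch to T (6 → 8). Not NE.
(B, C3): Column can switch to C2 (2 → 11). Not NE.

There is no pure-strategy Nash equilibrium.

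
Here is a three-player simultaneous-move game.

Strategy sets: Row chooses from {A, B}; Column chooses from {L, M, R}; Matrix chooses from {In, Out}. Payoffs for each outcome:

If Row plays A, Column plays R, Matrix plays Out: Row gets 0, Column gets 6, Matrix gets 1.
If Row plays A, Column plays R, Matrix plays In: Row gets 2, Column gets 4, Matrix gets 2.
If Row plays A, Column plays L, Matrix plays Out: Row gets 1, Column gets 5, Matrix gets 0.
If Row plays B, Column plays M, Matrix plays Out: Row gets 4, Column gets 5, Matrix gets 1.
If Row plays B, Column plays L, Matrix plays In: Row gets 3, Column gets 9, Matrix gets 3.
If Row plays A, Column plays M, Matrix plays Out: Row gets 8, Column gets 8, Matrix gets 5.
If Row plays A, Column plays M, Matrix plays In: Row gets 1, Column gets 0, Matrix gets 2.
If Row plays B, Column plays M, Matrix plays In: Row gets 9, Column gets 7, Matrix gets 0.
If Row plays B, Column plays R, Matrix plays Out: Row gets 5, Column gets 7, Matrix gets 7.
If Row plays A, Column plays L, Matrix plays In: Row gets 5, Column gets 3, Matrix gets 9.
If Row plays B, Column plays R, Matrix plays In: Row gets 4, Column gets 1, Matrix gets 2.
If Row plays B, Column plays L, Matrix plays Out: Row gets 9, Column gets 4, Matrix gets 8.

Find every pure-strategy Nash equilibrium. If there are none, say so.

Pure-strategy Nash equilibria: (A, M, Out), (B, R, Out)

Row against (L, In): payoffs 5, 3 → best response A.
Row against (L, Out): payoffs 1, 9 → best response B.
Row against (M, In): payoffs 1, 9 → best response B.
Row against (M, Out): payoffs 8, 4 → best response A.
Row against (R, In): payoffs 2, 4 → best response B.
Row against (R, Out): payoffs 0, 5 → best response B.
Column against (A, In): payoffs 3, 0, 4 → best response R.
Column against (A, Out): payoffs 5, 8, 6 → best response M.
Column against (B, In): payoffs 9, 7, 1 → best response L.
Column against (B, Out): payoffs 4, 5, 7 → best response R.
Matrix against (A, L): payoffs 9, 0 → best response In.
Matrix against (A, M): payoffs 2, 5 → best response Out.
Matrix against (A, R): payoffs 2, 1 → best response In.
Matrix against (B, L): payoffs 3, 8 → best response Out.
Matrix against (B, M): payoffs 0, 1 → best response Out.
Matrix against (B, R): payoffs 2, 7 → best response Out.
Mutual best responses: (A, M, Out); (B, R, Out).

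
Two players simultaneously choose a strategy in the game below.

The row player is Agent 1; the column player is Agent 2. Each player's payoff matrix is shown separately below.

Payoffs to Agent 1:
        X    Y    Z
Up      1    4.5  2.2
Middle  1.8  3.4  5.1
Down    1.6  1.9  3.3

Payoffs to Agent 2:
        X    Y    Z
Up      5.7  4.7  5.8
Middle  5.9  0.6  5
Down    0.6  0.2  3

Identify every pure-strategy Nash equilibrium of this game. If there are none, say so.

For each player, find the best response to each opponent profile; mutual best responses are the pure NE.
Agent 1 against X: payoffs 1, 1.8, 1.6 → best response Middle.
Agent 1 against Y: payoffs 4.5, 3.4, 1.9 → best response Up.
Agent 1 against Z: payoffs 2.2, 5.1, 3.3 → best response Middle.
Agent 2 against Up: payoffs 5.7, 4.7, 5.8 → best response Z.
Agent 2 against Middle: payoffs 5.9, 0.6, 5 → best response X.
Agent 2 against Down: payoffs 0.6, 0.2, 3 → best response Z.
Mutual best responses: (Middle, X).

The unique pure-strategy Nash equilibrium is (Middle, X).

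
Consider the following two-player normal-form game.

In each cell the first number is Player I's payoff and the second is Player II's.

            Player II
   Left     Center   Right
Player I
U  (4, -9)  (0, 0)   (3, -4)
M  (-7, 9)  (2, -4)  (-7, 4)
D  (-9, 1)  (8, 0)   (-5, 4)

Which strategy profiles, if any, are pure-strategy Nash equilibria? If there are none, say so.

(U, Left): Player II can switch to Center (-9 → 0). Not NE.
(U, Center): Player I can switch to M (0 → 2). Not NE.
(U, Right): Player II can switch to Center (-4 → 0). Not NE.
(M, Left): Player I can switch to U (-7 → 4). Not NE.
(M, Center): Player I can switch to D (2 → 8). Not NE.
(M, Right): Player I can switch to U (-7 → 3). Not NE.
(The remaining 3 profiles each have a profitable deviation by the same check.)

none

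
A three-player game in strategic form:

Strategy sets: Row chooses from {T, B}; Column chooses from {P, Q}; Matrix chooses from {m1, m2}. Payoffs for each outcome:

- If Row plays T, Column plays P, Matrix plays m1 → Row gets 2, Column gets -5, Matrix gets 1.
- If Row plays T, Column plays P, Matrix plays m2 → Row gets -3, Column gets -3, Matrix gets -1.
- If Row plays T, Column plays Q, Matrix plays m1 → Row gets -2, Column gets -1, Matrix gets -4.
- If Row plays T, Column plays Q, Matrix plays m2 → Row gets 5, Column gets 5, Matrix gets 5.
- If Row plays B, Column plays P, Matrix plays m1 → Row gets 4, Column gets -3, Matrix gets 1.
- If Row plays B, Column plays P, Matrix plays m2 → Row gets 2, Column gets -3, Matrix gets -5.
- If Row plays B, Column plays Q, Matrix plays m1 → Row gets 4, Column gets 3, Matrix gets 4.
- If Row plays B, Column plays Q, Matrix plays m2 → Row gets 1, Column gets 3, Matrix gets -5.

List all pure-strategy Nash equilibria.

For each player, find the best response to each opponent profile; mutual best responses are the pure NE.
Row against (P, m1): payoffs 2, 4 → best response B.
Row against (P, m2): payoffs -3, 2 → best response B.
Row against (Q, m1): payoffs -2, 4 → best response B.
Row against (Q, m2): payoffs 5, 1 → best response T.
Column against (T, m1): payoffs -5, -1 → best response Q.
Column against (T, m2): payoffs -3, 5 → best response Q.
Column against (B, m1): payoffs -3, 3 → best response Q.
Column against (B, m2): payoffs -3, 3 → best response Q.
Matrix against (T, P): payoffs 1, -1 → best response m1.
Matrix against (T, Q): payoffs -4, 5 → best response m2.
Matrix against (B, P): payoffs 1, -5 → best response m1.
Matrix against (B, Q): payoffs 4, -5 → best response m1.
Mutual best responses: (T, Q, m2); (B, Q, m1).

(T, Q, m2) and (B, Q, m1)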